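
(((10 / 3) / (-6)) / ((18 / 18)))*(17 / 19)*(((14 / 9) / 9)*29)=-2.49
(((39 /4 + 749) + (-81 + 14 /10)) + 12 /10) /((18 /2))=13607 /180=75.59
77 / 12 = 6.42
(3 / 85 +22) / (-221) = -1873 / 18785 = -0.10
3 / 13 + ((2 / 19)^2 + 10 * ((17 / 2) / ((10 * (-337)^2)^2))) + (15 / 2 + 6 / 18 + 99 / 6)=24.58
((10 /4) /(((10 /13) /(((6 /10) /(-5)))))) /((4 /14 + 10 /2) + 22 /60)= -819 /11870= -0.07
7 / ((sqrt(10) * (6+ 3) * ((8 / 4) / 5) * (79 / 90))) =35 * sqrt(10) / 158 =0.70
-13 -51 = -64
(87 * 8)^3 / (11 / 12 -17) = -4045842432 / 193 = -20962914.16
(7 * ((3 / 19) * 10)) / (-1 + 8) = 30 / 19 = 1.58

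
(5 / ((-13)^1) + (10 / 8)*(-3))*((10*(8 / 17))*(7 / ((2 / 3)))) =-45150 / 221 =-204.30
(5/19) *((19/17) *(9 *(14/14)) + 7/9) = 8290/2907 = 2.85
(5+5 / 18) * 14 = 73.89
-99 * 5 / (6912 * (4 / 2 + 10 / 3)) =-55 / 4096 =-0.01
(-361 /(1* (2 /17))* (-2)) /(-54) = -6137 /54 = -113.65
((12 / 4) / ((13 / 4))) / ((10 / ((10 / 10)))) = 6 / 65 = 0.09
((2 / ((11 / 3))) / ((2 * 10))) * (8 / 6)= 2 / 55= 0.04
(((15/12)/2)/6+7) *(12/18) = 341/72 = 4.74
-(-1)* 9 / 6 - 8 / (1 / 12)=-94.50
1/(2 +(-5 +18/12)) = -2/3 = -0.67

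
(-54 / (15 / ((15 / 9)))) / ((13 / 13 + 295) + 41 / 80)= -160 / 7907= -0.02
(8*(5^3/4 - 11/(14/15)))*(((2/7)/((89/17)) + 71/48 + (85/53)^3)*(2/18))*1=13730205494725/140238560952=97.91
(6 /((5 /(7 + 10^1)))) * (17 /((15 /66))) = 38148 /25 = 1525.92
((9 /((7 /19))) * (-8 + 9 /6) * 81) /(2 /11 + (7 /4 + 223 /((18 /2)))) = -35652474 /74039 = -481.54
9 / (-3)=-3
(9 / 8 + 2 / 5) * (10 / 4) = 61 / 16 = 3.81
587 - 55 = 532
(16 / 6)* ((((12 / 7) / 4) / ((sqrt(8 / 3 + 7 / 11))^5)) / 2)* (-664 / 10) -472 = -472 -1446192* sqrt(3597) / 45326015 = -473.91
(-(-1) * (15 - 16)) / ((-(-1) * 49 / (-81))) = 81 / 49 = 1.65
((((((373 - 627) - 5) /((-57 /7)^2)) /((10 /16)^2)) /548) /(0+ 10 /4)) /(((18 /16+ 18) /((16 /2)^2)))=-207929344 /8512786125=-0.02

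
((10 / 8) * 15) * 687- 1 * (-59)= 51761 / 4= 12940.25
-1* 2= -2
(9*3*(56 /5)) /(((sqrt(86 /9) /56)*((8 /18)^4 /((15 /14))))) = 11160261*sqrt(86) /688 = 150430.24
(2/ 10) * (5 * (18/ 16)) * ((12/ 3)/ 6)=3/ 4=0.75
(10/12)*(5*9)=75/2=37.50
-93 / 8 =-11.62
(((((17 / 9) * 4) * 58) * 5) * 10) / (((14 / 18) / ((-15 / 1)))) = -2958000 / 7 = -422571.43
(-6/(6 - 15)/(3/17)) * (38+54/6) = 177.56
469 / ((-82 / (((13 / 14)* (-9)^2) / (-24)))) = 23517 / 1312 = 17.92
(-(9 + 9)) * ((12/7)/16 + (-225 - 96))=80865/14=5776.07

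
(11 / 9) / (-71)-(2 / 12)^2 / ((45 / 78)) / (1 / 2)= -1088 / 9585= -0.11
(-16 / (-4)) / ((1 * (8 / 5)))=5 / 2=2.50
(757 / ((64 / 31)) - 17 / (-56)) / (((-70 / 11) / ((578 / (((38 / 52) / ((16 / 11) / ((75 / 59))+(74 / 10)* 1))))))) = -6547297601 / 16800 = -389720.10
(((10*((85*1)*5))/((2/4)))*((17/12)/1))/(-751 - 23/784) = -28322000/1766421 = -16.03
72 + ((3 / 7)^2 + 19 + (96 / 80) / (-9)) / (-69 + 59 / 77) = 71.72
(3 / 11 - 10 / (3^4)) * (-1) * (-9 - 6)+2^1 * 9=6011 / 297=20.24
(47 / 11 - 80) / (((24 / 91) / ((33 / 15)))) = -75803 / 120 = -631.69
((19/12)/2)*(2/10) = 19/120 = 0.16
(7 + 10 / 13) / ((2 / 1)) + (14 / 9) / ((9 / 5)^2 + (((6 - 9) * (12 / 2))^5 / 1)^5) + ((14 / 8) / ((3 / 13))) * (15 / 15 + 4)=41.80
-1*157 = -157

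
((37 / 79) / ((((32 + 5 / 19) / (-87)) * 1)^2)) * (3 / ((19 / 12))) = 191556252 / 29685751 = 6.45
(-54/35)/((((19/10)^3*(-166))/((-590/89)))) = -3186000/354672031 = -0.01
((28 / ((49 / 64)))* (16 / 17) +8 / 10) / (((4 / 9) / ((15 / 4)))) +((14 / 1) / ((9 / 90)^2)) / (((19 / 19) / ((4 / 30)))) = 690919 / 1428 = 483.84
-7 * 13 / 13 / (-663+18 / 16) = 56 / 5295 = 0.01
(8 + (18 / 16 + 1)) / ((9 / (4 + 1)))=45 / 8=5.62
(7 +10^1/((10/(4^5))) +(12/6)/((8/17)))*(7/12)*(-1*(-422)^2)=-1290530227/12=-107544185.58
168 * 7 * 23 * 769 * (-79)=-1643193048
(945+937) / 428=941 / 214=4.40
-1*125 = -125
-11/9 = -1.22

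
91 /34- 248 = -8341 /34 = -245.32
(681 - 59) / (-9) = -622 / 9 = -69.11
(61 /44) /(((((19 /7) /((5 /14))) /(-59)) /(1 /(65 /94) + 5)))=-69.38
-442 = -442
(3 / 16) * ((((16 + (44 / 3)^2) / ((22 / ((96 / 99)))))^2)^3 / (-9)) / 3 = -84914121928861548544000000 / 10943023107606534329121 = -7759.66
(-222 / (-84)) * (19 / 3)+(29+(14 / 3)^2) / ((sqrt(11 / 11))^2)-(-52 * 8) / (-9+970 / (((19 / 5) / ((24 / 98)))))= 157542181 / 2092482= 75.29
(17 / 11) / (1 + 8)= 17 / 99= 0.17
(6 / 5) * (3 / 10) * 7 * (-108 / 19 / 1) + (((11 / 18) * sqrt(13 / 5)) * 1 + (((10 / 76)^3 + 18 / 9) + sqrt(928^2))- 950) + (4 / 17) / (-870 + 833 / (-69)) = -48715614311717 / 1419361677800 + 11 * sqrt(65) / 90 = -33.34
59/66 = 0.89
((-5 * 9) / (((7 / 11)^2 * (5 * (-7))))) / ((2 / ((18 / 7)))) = 9801 / 2401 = 4.08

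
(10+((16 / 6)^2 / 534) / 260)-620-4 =-95903722 / 156195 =-614.00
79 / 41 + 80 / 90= 1039 / 369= 2.82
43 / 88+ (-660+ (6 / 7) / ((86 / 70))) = -2492951 / 3784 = -658.81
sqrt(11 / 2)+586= sqrt(22) / 2+586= 588.35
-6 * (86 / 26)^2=-11094 / 169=-65.64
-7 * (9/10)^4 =-45927/10000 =-4.59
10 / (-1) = -10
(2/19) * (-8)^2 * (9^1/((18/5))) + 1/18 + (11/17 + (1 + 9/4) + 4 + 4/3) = 303817/11628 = 26.13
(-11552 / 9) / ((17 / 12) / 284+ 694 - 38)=-13123072 / 6706995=-1.96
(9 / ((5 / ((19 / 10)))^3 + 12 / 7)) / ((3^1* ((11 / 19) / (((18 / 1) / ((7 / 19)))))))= 66854673 / 5265194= 12.70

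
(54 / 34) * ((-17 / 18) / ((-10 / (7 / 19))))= 21 / 380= 0.06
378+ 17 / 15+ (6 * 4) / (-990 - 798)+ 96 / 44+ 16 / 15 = 3133509 / 8195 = 382.37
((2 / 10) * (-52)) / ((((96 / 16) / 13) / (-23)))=7774 / 15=518.27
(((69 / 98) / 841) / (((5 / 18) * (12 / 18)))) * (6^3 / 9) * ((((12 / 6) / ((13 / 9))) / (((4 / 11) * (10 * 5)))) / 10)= 553311 / 669646250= 0.00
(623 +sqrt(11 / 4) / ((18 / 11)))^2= 6853 * sqrt(11) / 18 +503016515 / 1296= 389392.74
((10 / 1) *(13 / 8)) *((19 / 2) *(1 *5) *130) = 401375 / 4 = 100343.75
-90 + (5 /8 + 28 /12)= -2089 /24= -87.04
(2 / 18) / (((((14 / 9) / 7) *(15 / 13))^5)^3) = 81606846507904217972511 / 1000000000000000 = 81606846.51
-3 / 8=-0.38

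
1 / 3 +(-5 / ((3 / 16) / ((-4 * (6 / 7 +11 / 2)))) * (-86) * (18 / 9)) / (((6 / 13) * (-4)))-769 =3931654 / 63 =62407.21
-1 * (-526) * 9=4734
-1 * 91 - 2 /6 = -274 /3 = -91.33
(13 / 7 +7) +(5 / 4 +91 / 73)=23207 / 2044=11.35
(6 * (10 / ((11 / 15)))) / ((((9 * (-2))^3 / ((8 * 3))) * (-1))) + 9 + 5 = 4258 / 297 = 14.34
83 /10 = 8.30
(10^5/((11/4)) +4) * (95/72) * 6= 3167015/11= 287910.45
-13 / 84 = -0.15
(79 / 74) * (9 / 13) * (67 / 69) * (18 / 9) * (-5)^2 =396975 / 11063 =35.88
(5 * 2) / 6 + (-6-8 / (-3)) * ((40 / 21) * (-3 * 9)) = 173.10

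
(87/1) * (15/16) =1305/16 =81.56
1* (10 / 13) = 10 / 13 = 0.77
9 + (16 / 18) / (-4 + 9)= 413 / 45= 9.18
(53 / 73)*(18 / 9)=106 / 73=1.45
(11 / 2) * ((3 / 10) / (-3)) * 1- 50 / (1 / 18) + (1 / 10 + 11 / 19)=-899.87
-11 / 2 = -5.50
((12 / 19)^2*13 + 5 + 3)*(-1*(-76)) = 19040 / 19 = 1002.11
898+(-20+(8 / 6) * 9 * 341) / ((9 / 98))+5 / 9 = 407143 / 9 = 45238.11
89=89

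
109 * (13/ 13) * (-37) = -4033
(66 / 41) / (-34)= -33 / 697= -0.05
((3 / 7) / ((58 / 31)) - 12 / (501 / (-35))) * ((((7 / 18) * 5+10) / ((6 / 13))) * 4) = 202276945 / 1830654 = 110.49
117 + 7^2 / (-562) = 65705 / 562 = 116.91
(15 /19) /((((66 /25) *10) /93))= 2325 /836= 2.78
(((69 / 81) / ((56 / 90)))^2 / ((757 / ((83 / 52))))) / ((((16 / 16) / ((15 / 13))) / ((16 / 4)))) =5488375 / 300898416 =0.02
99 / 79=1.25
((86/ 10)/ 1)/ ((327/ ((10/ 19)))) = 86/ 6213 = 0.01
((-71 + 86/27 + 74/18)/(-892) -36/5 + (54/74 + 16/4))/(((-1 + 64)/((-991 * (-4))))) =-1513142044/10024965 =-150.94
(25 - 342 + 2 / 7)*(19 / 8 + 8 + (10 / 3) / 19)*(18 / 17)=-1882233 / 532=-3538.03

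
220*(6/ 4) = 330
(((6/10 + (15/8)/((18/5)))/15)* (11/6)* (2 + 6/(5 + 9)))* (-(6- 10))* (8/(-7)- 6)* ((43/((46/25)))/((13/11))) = -594832975/3164616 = -187.96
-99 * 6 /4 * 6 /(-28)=891 /28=31.82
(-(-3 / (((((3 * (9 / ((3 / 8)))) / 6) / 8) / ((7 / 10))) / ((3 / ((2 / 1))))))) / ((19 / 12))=126 / 95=1.33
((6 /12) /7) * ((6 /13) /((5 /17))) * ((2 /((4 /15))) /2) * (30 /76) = 2295 /13832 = 0.17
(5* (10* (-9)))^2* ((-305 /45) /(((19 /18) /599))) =-778857631.58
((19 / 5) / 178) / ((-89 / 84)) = -798 / 39605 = -0.02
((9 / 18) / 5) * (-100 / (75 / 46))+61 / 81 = -2179 / 405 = -5.38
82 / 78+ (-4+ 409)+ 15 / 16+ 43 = 280793 / 624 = 449.99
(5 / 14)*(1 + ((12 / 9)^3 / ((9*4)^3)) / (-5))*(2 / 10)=0.07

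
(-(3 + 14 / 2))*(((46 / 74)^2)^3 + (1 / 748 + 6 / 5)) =-12081462980497 / 959581676966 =-12.59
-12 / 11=-1.09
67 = 67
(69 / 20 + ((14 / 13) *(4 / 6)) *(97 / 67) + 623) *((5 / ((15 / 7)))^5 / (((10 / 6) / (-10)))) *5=-551145177779 / 423306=-1302001.81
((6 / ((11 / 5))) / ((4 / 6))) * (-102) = -4590 / 11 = -417.27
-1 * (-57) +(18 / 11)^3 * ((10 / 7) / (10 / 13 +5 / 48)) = 65164857 / 1015553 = 64.17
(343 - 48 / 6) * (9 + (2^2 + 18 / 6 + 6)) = 7370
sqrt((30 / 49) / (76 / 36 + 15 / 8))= 12 *sqrt(4305) / 2009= 0.39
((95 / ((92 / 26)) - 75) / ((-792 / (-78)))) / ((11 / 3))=-28795 / 22264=-1.29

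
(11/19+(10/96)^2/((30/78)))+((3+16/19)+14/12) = 245843/43776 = 5.62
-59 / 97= -0.61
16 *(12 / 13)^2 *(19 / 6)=43.17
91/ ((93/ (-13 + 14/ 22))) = -12376/ 1023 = -12.10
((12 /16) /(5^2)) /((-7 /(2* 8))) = -12 /175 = -0.07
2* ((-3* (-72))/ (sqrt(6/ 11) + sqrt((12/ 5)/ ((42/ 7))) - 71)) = 23760/ (-3905 + 11* sqrt(10) + 5* sqrt(66)) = -6.20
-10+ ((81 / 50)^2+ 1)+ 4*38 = 364061 / 2500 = 145.62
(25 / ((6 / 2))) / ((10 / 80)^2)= 1600 / 3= 533.33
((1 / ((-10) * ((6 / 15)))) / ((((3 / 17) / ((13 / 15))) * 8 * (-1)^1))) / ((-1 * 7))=-221 / 10080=-0.02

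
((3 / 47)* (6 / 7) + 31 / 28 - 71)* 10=-459535 / 658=-698.38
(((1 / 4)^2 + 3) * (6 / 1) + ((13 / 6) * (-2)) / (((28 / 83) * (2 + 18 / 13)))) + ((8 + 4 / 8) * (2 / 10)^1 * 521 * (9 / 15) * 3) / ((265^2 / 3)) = 95047293247 / 6488790000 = 14.65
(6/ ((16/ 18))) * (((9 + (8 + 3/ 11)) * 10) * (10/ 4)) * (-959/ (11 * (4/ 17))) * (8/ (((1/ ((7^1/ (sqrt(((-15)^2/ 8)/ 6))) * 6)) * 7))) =-1672687800 * sqrt(3)/ 121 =-23943638.47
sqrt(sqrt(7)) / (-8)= -7^(1 / 4) / 8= -0.20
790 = 790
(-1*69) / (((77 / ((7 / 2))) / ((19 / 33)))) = -437 / 242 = -1.81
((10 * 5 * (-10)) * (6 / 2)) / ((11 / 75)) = -112500 / 11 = -10227.27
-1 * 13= -13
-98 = -98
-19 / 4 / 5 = -19 / 20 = -0.95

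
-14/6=-2.33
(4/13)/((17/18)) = 72/221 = 0.33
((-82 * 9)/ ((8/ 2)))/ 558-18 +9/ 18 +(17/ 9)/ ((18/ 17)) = -16.05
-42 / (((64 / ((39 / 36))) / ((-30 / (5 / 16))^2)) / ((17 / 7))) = -15912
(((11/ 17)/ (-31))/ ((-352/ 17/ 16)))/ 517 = 1/ 32054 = 0.00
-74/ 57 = -1.30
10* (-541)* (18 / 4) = -24345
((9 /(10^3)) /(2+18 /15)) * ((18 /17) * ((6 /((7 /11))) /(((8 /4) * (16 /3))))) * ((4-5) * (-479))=3841101 /3046400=1.26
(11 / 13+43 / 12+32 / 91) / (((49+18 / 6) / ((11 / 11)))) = 5221 / 56784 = 0.09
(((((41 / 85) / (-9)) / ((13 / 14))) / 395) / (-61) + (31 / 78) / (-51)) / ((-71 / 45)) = 3733577 / 756149290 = 0.00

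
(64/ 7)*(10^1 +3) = 832/ 7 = 118.86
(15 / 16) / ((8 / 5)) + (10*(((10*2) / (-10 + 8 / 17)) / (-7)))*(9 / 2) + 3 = 137717 / 8064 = 17.08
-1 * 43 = -43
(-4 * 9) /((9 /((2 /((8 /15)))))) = -15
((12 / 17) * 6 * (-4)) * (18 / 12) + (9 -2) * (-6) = -67.41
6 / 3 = 2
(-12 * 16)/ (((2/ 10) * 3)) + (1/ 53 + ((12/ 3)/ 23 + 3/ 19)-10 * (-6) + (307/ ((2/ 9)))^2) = 176790933257/ 92644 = 1908282.60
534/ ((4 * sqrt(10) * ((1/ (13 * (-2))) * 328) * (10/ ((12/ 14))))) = -10413 * sqrt(10)/ 114800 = -0.29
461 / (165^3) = 461 / 4492125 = 0.00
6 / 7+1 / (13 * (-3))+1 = 500 / 273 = 1.83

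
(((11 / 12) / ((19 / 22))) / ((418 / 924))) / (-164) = -847 / 59204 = -0.01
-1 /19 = -0.05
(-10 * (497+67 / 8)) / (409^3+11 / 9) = -181935 / 2463045488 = -0.00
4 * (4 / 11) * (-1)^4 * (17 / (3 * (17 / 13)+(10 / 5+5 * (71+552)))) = 884 / 111573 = 0.01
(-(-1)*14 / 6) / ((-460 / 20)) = -7 / 69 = -0.10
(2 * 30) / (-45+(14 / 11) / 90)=-7425 / 5567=-1.33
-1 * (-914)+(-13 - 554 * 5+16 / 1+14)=-1839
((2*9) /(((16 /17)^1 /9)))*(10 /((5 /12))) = 4131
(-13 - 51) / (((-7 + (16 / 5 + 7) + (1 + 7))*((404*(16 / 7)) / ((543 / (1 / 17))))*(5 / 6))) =-27693 / 404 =-68.55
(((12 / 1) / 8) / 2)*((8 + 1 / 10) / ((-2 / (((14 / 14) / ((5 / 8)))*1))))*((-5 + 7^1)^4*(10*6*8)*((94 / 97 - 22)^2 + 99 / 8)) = -798384260448 / 47045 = -16970650.66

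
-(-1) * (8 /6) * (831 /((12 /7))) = 1939 /3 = 646.33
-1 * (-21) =21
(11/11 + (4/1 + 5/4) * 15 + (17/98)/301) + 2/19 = 89512327/1120924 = 79.86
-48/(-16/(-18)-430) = 216/1931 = 0.11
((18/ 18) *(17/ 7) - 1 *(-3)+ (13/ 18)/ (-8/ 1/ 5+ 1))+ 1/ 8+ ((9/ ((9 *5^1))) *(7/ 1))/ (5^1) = 175009/ 37800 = 4.63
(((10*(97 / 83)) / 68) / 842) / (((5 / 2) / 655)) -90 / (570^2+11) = 20536294805 / 386014412482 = 0.05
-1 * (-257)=257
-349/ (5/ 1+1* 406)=-349/ 411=-0.85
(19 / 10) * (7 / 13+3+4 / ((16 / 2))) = 399 / 52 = 7.67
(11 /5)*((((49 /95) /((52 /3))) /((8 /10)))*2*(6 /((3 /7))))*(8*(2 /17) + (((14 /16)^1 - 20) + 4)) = -21834351 /671840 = -32.50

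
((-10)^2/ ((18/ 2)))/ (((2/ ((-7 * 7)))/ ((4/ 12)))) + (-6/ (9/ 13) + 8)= -2468/ 27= -91.41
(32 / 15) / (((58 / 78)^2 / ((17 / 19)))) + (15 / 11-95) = -79257962 / 878845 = -90.18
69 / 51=23 / 17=1.35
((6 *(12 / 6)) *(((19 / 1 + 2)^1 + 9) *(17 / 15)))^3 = 67917312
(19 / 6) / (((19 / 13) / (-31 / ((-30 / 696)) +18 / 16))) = 1560.70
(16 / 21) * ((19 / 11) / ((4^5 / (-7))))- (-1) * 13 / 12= 2269 / 2112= 1.07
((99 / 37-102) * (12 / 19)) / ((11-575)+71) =44100 / 346579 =0.13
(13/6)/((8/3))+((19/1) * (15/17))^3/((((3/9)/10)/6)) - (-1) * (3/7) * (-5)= 466685627963/550256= 848124.56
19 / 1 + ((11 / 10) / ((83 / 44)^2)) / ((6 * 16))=7854791 / 413340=19.00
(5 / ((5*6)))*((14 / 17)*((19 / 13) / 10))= 0.02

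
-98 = -98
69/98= 0.70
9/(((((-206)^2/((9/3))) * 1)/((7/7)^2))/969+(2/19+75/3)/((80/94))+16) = 1046520/6988027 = 0.15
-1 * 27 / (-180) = 3 / 20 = 0.15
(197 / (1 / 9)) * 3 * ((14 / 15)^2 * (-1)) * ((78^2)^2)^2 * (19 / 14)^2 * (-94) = 27477635483364068381184 / 25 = 1099105419334562735247.36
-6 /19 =-0.32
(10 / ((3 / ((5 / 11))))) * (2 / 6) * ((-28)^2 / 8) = 4900 / 99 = 49.49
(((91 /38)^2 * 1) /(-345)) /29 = -8281 /14447220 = -0.00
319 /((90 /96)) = 5104 /15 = 340.27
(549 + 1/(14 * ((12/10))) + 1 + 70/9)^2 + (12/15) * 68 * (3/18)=98809531973/317520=311191.52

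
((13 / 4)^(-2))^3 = 4096 / 4826809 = 0.00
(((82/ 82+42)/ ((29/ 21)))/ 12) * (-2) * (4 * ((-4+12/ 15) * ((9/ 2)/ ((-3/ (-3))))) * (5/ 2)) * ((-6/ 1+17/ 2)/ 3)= 622.76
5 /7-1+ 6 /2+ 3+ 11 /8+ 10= 957 /56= 17.09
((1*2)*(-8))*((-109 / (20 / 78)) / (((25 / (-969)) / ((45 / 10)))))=-148291884 / 125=-1186335.07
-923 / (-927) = 923 / 927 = 1.00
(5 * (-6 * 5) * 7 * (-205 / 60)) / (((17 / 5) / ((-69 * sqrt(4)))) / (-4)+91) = 39.42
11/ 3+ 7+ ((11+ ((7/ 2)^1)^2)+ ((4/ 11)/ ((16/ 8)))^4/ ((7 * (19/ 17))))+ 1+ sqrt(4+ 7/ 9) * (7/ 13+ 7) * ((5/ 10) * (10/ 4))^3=6125 * sqrt(43)/ 1248+ 815902271/ 23367036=67.10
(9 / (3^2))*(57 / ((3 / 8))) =152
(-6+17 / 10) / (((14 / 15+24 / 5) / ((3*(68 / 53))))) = -153 / 53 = -2.89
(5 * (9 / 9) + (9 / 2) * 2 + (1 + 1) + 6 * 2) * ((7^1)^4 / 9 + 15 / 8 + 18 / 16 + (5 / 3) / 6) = 68054 / 9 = 7561.56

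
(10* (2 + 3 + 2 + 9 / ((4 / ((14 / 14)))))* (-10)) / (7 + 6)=-71.15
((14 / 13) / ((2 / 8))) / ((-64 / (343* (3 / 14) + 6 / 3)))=-1057 / 208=-5.08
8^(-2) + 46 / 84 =757 / 1344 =0.56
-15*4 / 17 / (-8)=15 / 34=0.44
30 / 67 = 0.45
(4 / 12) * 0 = 0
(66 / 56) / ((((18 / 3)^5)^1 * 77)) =1 / 508032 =0.00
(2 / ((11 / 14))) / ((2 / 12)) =168 / 11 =15.27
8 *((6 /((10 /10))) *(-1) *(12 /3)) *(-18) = 3456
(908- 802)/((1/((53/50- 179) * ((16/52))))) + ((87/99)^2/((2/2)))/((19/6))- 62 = -13147301008/2241525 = -5865.34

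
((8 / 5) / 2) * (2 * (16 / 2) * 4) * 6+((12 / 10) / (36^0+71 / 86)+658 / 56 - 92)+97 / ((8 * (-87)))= 124279393 / 546360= 227.47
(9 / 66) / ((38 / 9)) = 27 / 836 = 0.03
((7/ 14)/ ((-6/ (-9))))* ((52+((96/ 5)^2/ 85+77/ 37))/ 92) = 13779351/ 28934000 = 0.48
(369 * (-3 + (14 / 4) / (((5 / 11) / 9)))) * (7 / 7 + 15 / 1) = 1957176 / 5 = 391435.20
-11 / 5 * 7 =-77 / 5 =-15.40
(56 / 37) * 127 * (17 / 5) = 120904 / 185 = 653.54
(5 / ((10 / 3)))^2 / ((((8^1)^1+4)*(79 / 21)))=63 / 1264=0.05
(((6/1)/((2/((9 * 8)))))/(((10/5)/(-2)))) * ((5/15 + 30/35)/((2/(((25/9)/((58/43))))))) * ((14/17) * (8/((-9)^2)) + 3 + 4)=-74873750/39933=-1874.98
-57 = -57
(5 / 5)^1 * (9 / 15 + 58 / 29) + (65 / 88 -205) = -88731 / 440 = -201.66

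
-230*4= -920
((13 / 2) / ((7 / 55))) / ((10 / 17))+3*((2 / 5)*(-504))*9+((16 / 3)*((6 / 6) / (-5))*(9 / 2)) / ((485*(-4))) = -363697937 / 67900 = -5356.38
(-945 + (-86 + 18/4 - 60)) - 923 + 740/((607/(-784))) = -3599853/1214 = -2965.28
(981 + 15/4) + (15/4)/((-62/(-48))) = 122469/124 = 987.65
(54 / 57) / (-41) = -18 / 779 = -0.02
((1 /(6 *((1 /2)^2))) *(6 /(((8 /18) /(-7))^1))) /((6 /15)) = -315 /2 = -157.50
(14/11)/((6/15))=35/11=3.18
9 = 9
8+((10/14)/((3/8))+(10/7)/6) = 71/7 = 10.14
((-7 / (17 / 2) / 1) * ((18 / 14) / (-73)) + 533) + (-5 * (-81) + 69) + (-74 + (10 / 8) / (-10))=9261727 / 9928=932.89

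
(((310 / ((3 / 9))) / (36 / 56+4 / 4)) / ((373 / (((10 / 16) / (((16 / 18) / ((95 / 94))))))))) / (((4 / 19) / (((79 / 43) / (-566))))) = -20886602625 / 1256114943232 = -0.02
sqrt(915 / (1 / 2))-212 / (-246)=106 / 123 + sqrt(1830)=43.64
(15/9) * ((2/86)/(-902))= -5/116358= -0.00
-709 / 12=-59.08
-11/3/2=-11/6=-1.83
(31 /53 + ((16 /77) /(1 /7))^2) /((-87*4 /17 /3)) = -294423 /743908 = -0.40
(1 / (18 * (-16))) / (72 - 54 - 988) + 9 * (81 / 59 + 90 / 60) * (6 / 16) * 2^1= 319622819 / 16482240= 19.39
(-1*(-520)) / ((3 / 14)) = 7280 / 3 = 2426.67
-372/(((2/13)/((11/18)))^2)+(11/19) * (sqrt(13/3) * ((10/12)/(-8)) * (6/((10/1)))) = -633919/108 - 11 * sqrt(39)/912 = -5869.70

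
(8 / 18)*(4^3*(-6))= -512 / 3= -170.67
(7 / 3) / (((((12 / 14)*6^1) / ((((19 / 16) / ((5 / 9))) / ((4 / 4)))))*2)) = 0.48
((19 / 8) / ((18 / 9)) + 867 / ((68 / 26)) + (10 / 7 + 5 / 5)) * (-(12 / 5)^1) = -112599 / 140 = -804.28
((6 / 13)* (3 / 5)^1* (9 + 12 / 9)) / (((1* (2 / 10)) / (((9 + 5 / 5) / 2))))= 930 / 13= 71.54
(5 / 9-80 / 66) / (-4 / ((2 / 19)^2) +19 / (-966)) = 4186 / 2301717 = 0.00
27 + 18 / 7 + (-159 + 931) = 5611 / 7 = 801.57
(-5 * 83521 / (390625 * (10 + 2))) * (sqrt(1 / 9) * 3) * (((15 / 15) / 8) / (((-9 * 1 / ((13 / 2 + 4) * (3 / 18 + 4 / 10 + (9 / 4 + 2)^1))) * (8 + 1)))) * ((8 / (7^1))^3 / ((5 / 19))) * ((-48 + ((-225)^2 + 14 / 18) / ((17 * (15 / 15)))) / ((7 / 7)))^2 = 637813209265805312 / 1883724609375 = 338591.54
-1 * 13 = -13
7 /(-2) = -7 /2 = -3.50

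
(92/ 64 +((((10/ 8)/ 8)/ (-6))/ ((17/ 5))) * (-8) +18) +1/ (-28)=111173/ 5712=19.46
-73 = -73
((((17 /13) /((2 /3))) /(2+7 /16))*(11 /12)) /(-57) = -374 /28899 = -0.01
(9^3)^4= 282429536481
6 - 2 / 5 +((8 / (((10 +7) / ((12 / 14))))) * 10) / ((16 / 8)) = 4532 / 595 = 7.62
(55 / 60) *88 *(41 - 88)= -11374 / 3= -3791.33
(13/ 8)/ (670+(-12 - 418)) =13/ 1920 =0.01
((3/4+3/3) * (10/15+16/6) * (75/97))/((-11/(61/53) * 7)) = -7625/113102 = -0.07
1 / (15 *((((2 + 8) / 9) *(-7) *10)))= -3 / 3500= -0.00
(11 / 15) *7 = 77 / 15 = 5.13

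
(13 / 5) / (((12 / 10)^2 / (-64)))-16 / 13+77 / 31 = -414575 / 3627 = -114.30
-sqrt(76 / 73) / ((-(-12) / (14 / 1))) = -7*sqrt(1387) / 219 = -1.19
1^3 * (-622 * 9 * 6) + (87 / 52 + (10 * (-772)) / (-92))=-40068887 / 1196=-33502.41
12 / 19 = 0.63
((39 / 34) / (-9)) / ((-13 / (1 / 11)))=1 / 1122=0.00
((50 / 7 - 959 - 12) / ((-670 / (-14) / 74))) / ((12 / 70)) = -582491 / 67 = -8693.90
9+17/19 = 188/19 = 9.89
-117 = -117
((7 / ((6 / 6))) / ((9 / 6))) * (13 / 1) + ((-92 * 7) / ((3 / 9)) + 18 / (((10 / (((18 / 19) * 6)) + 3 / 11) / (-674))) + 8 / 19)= -539482150 / 68799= -7841.42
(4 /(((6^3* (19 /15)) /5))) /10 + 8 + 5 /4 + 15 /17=29476 /2907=10.14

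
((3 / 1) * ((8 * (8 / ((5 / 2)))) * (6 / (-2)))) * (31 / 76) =-8928 / 95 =-93.98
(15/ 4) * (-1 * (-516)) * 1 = 1935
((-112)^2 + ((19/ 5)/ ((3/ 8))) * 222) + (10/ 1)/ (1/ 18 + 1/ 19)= 14886.03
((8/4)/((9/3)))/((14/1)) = 0.05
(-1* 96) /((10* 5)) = -48 /25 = -1.92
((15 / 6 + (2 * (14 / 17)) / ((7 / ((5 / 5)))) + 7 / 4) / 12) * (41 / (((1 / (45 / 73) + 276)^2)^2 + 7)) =17092771875 / 6625762498143443072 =0.00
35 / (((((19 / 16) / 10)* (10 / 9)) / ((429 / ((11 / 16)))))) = 3144960 / 19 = 165524.21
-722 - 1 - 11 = -734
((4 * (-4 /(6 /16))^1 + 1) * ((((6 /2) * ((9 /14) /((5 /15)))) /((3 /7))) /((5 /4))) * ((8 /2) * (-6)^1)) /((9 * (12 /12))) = 1200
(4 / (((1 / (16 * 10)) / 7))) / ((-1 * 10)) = -448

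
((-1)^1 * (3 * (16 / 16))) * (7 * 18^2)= -6804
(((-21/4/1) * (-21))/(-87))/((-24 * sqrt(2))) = 49 * sqrt(2)/1856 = 0.04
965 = 965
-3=-3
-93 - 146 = -239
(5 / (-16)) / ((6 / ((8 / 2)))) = -5 / 24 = -0.21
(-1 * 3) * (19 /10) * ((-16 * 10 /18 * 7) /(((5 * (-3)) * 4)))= -266 /45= -5.91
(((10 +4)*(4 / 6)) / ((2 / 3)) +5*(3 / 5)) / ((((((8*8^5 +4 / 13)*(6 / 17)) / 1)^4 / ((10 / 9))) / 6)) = 202762678885 / 131099610374397492980235881472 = 0.00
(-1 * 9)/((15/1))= -3/5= -0.60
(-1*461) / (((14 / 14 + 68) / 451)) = -207911 / 69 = -3013.20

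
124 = 124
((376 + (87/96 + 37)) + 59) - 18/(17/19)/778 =472.88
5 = 5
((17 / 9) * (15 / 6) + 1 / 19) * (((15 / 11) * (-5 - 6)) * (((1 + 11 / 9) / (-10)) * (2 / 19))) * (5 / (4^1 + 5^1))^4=10206250 / 63950067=0.16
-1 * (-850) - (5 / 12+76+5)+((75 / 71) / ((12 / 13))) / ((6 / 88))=669133 / 852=785.37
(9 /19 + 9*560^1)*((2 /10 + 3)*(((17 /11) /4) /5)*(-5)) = -6512292 /1045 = -6231.86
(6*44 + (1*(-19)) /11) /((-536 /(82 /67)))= -118285 /197516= -0.60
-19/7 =-2.71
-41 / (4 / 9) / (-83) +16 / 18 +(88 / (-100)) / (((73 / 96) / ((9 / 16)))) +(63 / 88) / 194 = 31491029633 / 23273830800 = 1.35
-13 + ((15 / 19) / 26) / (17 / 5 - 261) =-8271611 / 636272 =-13.00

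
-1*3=-3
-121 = -121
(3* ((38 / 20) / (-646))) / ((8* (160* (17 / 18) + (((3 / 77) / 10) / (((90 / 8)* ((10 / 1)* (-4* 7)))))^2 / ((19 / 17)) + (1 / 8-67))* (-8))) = 155247159375 / 94854864399168208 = 0.00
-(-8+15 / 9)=19 / 3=6.33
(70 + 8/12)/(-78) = -106/117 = -0.91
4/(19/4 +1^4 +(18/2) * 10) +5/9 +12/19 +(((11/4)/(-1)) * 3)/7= 92311/1833804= 0.05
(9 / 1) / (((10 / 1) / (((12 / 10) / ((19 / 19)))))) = 27 / 25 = 1.08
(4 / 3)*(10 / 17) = 40 / 51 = 0.78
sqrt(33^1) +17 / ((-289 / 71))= 1.57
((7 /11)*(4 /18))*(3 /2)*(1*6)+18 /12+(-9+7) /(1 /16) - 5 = -753 /22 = -34.23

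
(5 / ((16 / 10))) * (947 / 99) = 23675 / 792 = 29.89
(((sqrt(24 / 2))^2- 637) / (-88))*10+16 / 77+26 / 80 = 71.56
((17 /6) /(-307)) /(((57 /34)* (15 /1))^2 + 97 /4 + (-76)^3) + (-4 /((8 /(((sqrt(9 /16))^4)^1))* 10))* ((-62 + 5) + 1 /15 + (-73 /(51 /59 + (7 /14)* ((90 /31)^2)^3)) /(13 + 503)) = 692853875032595035681221993799 /769230288948506338551364300800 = 0.90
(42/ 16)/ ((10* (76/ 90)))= 189/ 608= 0.31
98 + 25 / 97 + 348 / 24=21875 / 194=112.76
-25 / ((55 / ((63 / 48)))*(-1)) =105 / 176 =0.60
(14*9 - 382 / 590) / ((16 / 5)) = 36979 / 944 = 39.17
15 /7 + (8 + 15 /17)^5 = 549540378112 /9938999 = 55291.32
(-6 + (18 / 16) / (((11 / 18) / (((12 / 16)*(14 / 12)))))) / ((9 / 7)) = -3605 / 1056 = -3.41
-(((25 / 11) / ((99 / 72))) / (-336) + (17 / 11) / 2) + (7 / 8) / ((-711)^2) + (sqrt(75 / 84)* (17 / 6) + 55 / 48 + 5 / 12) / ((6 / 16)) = 11642491573 / 3425410296 + 170* sqrt(7) / 63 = 10.54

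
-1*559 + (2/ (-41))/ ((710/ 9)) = -8136254/ 14555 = -559.00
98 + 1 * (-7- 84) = 7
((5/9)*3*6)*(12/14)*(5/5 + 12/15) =108/7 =15.43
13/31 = 0.42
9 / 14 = 0.64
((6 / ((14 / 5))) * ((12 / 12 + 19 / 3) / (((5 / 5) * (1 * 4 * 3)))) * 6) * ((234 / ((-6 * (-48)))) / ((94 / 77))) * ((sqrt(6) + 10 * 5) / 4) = 7865 * sqrt(6) / 6016 + 196625 / 3008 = 68.57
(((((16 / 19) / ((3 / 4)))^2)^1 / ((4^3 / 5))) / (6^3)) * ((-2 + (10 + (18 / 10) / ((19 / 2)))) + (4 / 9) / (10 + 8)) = 505664 / 135005697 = 0.00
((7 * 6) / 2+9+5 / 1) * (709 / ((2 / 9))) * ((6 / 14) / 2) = 95715 / 4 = 23928.75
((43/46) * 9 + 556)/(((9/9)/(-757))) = -19653991/46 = -427260.67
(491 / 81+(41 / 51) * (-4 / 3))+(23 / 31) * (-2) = 149659 / 42687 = 3.51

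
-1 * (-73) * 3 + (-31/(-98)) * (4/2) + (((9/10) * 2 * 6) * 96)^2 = 1317087994/1225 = 1075173.87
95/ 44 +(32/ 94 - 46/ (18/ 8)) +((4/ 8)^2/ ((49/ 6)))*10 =-16086379/ 911988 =-17.64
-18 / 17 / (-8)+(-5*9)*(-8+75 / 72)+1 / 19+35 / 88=2229207 / 7106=313.71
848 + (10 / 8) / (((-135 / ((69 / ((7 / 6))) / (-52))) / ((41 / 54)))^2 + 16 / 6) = 221175655525999 / 260820332768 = 848.00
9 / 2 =4.50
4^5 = 1024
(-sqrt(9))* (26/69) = -26/23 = -1.13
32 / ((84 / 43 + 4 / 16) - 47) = -5504 / 7705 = -0.71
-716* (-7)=5012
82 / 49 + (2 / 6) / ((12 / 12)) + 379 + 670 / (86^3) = 17812161469 / 46750116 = 381.01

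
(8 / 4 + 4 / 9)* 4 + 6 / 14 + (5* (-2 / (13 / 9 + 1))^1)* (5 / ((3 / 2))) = -2377 / 693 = -3.43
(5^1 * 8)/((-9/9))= -40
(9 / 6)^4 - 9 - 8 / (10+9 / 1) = -1325 / 304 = -4.36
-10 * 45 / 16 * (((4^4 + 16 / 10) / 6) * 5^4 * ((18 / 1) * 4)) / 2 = -27168750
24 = 24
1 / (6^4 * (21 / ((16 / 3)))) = 1 / 5103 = 0.00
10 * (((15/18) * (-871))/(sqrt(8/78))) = -21775 * sqrt(39)/6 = -22664.14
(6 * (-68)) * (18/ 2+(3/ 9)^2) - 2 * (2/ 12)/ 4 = -44609/ 12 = -3717.42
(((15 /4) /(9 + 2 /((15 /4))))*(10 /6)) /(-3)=-125 /572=-0.22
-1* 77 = -77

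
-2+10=8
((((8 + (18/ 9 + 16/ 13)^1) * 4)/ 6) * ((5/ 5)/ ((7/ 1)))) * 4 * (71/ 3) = 82928/ 819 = 101.26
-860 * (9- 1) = -6880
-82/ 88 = -41/ 44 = -0.93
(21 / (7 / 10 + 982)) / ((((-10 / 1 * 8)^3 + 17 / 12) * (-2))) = 1260 / 60376920941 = 0.00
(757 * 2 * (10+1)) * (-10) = -166540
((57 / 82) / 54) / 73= 19 / 107748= 0.00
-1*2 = -2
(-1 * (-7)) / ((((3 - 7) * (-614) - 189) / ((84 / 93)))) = 196 / 70277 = 0.00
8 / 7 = 1.14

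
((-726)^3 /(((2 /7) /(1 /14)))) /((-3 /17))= 542097666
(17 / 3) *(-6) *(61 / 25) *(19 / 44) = -19703 / 550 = -35.82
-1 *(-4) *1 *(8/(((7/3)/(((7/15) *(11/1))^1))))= 70.40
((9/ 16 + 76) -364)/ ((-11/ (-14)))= -32193/ 88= -365.83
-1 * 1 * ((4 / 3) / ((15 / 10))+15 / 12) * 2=-77 / 18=-4.28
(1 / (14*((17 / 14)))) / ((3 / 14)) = 0.27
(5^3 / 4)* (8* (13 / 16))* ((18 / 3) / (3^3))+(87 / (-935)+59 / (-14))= 9620731 / 235620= 40.83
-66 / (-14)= 33 / 7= 4.71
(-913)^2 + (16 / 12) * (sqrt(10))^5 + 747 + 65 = 400 * sqrt(10) / 3 + 834381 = 834802.64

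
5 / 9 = 0.56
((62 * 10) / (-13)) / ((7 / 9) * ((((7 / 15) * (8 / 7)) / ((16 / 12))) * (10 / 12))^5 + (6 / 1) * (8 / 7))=-6.95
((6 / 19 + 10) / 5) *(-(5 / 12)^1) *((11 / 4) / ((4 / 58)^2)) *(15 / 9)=-2266495 / 2736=-828.40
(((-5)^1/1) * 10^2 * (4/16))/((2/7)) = -875/2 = -437.50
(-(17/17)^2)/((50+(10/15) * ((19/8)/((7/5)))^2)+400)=-4704/2125825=-0.00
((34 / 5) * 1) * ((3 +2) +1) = 204 / 5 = 40.80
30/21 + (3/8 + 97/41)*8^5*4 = 359250.60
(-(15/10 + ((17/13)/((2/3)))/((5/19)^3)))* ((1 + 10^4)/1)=-1773597342/1625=-1091444.52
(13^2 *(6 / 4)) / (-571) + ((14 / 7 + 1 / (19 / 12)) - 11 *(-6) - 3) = 1414441 / 21698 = 65.19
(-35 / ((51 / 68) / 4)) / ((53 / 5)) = -2800 / 159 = -17.61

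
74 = 74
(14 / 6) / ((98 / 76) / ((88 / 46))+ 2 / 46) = 269192 / 82779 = 3.25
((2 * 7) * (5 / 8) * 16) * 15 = 2100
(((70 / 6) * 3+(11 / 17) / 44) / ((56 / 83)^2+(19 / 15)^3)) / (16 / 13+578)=0.02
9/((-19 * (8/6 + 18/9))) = -27/190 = -0.14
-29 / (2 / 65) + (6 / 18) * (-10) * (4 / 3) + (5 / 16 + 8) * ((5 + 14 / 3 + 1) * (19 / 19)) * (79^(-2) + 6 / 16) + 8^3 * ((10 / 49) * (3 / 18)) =-9867095509 / 11009124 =-896.27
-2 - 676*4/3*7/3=-18946/9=-2105.11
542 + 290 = 832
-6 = -6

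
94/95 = 0.99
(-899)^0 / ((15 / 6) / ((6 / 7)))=12 / 35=0.34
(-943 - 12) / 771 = -955 / 771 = -1.24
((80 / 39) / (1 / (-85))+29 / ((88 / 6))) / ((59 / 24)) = -591614 / 8437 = -70.12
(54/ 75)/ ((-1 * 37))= -18/ 925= -0.02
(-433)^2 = 187489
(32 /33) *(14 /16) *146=4088 /33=123.88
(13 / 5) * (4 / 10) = 26 / 25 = 1.04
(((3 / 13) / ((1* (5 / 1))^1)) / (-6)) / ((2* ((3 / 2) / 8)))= -4 / 195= -0.02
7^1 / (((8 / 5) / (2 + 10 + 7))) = 665 / 8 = 83.12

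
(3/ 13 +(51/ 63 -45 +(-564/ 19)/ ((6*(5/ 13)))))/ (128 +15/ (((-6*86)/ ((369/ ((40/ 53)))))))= -2027812576/ 4060668885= -0.50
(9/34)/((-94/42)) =-189/1598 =-0.12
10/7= 1.43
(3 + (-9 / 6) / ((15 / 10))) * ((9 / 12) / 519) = 1 / 346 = 0.00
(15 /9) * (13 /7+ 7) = 14.76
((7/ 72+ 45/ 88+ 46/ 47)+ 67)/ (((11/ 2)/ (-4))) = -2553094/ 51183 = -49.88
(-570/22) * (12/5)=-684/11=-62.18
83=83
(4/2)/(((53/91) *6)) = 91/159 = 0.57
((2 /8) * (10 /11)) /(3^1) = 5 /66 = 0.08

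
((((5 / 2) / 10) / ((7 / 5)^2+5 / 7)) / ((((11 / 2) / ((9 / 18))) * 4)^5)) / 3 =175 / 926169513984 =0.00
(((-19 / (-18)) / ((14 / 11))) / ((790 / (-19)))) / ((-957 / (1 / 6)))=361 / 103919760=0.00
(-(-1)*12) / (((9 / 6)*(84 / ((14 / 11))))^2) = 4 / 3267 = 0.00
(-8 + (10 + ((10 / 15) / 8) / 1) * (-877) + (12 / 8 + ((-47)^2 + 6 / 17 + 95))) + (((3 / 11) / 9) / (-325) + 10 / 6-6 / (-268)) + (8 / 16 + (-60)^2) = -143806127731 / 48863100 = -2943.04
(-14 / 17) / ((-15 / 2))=28 / 255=0.11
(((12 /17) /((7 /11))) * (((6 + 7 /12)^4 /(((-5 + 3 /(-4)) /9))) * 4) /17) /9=-428450891 /5025132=-85.26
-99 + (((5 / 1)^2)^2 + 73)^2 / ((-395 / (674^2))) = -221325123409 / 395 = -560316768.12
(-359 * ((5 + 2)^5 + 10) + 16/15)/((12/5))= -90559529/36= -2515542.47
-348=-348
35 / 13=2.69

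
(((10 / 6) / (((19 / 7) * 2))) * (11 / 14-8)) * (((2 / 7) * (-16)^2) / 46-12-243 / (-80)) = 9590657 / 587328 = 16.33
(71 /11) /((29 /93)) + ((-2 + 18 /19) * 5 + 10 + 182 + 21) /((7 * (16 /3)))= 17828463 /678832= 26.26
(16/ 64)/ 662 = 1/ 2648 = 0.00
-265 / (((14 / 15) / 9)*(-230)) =7155 / 644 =11.11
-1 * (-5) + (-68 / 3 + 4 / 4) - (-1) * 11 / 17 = -817 / 51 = -16.02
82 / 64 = 41 / 32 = 1.28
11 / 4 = 2.75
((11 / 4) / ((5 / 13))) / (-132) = -13 / 240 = -0.05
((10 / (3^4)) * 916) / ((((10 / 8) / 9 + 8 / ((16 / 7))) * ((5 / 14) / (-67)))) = -6873664 / 1179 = -5830.08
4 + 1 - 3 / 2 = 7 / 2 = 3.50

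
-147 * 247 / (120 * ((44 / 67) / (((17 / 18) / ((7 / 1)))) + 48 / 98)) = -675480533 / 11959680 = -56.48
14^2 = 196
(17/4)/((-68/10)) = -5/8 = -0.62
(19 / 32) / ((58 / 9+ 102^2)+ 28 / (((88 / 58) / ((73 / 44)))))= 20691 / 363850136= 0.00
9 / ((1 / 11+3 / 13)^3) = 26317863 / 97336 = 270.38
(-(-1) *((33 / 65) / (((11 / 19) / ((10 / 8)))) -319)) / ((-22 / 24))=346.80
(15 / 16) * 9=135 / 16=8.44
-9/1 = -9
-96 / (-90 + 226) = -12 / 17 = -0.71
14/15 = 0.93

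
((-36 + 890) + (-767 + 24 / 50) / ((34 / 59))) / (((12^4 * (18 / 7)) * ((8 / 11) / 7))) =-218142463 / 2538086400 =-0.09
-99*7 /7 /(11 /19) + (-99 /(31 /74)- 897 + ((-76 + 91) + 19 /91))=-3636590 /2821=-1289.11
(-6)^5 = -7776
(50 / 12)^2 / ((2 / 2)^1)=625 / 36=17.36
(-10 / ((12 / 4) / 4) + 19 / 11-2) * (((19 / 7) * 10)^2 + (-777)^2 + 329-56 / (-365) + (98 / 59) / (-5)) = -57309308201336 / 6964419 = -8228871.38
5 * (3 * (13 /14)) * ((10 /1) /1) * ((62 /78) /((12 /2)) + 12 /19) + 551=524623 /798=657.42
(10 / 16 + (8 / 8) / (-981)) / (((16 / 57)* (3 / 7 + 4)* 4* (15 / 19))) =12374719 / 77852160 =0.16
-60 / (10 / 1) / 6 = -1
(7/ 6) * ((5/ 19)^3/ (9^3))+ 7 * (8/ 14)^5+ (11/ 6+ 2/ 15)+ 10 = 2231796929822/ 180082599165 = 12.39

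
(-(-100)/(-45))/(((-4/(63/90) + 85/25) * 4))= 175/729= 0.24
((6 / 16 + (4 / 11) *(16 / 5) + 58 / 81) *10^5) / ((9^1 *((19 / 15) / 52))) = 52232050000 / 50787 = 1028453.15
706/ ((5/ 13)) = 9178/ 5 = 1835.60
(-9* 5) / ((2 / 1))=-45 / 2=-22.50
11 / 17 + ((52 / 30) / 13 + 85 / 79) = 37396 / 20145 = 1.86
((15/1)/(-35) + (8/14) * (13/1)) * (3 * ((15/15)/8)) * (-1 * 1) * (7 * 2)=-147/4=-36.75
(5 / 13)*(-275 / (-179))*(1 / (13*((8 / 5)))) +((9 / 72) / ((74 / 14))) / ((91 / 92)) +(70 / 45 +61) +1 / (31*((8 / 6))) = 156470469647 / 2498248584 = 62.63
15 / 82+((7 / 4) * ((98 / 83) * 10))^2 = 241283785 / 564898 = 427.13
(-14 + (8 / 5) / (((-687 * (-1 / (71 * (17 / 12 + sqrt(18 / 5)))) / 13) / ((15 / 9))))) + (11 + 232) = 7384 * sqrt(10) / 3435 + 1447289 / 6183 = 240.87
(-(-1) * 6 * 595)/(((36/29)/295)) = 5090225/6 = 848370.83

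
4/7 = 0.57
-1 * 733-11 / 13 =-9540 / 13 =-733.85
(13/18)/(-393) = -13/7074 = -0.00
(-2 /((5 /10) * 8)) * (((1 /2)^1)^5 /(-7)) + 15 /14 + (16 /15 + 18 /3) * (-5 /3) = -43159 /4032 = -10.70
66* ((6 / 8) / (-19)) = -99 / 38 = -2.61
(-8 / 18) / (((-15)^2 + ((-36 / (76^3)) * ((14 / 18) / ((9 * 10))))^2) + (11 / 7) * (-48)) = -0.00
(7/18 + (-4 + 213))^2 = 14205361/324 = 43843.71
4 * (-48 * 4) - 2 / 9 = -6914 / 9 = -768.22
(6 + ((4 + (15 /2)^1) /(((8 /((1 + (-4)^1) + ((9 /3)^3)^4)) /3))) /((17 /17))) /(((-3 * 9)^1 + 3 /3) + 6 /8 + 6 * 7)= 18334659 /134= 136825.81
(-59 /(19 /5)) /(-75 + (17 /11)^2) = 35695 /166934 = 0.21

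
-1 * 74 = -74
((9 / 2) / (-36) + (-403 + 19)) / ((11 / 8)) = -3073 / 11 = -279.36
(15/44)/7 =15/308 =0.05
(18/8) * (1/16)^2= 9/1024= 0.01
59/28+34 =1011/28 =36.11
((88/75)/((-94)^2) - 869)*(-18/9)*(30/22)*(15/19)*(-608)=-2512958016/2209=-1137599.83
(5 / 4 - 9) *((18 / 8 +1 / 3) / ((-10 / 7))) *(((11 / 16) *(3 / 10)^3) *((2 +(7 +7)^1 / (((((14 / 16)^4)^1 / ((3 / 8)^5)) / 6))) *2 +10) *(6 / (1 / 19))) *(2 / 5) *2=29994187113 / 78400000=382.58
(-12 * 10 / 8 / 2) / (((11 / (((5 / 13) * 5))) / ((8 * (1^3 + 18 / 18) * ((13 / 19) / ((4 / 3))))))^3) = -202500000 / 9129329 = -22.18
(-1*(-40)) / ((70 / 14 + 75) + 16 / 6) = 15 / 31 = 0.48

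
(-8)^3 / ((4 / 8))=-1024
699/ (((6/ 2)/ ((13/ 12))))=252.42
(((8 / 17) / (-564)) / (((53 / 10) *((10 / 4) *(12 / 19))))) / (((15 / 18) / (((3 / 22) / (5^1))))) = -38 / 11645425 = -0.00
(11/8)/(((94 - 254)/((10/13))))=-11/1664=-0.01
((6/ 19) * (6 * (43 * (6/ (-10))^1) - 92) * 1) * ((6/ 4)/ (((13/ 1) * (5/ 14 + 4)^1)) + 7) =-41255088/ 75335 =-547.62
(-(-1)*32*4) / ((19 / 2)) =256 / 19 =13.47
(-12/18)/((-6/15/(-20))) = -100/3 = -33.33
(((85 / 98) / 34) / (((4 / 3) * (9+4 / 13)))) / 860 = 39 / 16316608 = 0.00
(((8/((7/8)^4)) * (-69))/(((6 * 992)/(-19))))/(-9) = -223744/669879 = -0.33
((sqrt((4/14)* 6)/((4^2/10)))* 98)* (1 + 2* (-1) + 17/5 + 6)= 147* sqrt(21)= 673.64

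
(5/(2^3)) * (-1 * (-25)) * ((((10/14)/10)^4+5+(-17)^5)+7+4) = -6818076481875/307328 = -22185015.62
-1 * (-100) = 100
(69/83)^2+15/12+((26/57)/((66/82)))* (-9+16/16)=-134384759/51832836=-2.59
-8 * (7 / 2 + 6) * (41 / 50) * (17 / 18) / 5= -11.77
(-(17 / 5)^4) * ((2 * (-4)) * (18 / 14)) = 1374.52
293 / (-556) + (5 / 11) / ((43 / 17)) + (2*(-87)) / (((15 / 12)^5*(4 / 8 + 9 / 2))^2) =-70279864625937 / 64206054687500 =-1.09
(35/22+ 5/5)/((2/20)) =285/11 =25.91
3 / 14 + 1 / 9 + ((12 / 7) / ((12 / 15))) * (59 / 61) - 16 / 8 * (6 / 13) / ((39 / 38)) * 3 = -55711 / 185562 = -0.30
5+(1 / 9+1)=6.11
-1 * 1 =-1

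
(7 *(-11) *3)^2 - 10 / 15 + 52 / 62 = 53361.17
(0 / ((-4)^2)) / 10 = 0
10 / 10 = 1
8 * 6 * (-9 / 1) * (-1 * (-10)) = -4320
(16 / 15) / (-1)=-16 / 15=-1.07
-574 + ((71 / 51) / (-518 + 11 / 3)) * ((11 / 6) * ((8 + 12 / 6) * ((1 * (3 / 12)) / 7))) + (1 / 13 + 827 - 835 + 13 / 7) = -16615605557 / 28644252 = -580.07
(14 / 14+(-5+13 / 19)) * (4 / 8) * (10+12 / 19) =-6363 / 361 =-17.63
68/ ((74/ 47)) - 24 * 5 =-2842/ 37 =-76.81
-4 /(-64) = 1 /16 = 0.06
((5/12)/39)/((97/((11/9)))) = 55/408564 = 0.00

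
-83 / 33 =-2.52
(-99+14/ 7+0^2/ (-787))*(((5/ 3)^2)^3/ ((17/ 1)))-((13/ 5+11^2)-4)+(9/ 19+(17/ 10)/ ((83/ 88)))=-23415455032/ 97718805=-239.62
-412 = -412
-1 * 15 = -15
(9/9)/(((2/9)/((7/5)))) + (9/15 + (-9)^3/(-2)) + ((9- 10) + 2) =372.40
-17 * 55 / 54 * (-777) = 242165 / 18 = 13453.61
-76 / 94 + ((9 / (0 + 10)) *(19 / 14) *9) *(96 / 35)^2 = 165025982 / 2015125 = 81.89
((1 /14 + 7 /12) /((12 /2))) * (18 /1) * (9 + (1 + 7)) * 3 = 2805 /28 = 100.18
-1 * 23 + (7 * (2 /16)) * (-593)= -4335 /8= -541.88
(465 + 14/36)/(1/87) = 242933/6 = 40488.83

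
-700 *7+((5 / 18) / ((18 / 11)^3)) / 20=-2057528269 / 419904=-4900.00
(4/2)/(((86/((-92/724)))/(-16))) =368/7783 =0.05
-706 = -706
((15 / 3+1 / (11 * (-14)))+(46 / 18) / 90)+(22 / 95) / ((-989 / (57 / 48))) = 1239013889 / 246735720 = 5.02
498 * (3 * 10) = 14940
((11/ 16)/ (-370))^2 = 121/ 35046400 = 0.00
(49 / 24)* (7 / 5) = 343 / 120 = 2.86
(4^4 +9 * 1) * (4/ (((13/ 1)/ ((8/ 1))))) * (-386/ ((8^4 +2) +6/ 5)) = -1022900/ 16653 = -61.42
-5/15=-1/3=-0.33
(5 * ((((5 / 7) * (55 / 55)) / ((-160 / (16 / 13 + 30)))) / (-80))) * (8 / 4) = 29 / 1664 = 0.02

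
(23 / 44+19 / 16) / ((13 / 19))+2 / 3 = 21733 / 6864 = 3.17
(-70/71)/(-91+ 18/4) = 140/12283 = 0.01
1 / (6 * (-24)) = -0.01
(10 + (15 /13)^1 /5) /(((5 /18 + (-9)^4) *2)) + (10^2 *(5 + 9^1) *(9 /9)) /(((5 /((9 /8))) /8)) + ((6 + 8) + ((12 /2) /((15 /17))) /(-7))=136117056279 /53736865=2533.03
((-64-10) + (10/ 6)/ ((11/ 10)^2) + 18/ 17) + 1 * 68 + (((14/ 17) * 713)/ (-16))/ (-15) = -91923/ 82280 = -1.12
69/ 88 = 0.78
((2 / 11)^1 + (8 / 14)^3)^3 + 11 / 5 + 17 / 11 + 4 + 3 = 2899154885177 / 268553254585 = 10.80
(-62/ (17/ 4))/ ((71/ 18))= -4464/ 1207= -3.70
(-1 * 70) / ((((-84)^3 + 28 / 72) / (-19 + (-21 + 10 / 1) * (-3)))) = 504 / 304819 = 0.00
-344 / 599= -0.57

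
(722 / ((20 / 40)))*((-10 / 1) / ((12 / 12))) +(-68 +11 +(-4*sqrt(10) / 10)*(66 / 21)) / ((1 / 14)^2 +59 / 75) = -168905060 / 11639 -18480*sqrt(10) / 11639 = -14517.01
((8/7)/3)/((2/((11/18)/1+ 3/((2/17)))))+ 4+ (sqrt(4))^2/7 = 1804/189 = 9.54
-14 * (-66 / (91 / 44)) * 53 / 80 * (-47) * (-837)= 756843021 / 65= 11643738.78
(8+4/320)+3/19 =12419/1520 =8.17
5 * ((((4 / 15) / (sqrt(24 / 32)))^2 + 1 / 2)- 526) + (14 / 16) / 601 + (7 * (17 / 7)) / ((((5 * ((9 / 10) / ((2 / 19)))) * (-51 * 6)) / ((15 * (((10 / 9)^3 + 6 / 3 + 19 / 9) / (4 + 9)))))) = -307035213008509 / 116875292040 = -2627.03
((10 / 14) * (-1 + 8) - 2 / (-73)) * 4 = 1468 / 73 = 20.11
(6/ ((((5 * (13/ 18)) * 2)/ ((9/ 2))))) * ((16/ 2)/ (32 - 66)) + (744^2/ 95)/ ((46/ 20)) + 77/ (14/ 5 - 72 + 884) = 711748419947/ 281039070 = 2532.56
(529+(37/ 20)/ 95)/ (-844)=-1005137/ 1603600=-0.63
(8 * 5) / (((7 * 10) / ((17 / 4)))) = 17 / 7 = 2.43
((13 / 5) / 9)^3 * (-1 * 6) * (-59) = 259246 / 30375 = 8.53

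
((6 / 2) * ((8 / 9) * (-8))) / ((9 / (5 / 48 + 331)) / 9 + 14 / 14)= -21.27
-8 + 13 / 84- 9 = -1415 / 84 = -16.85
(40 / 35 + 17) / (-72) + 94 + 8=101.75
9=9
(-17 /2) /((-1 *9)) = 17 /18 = 0.94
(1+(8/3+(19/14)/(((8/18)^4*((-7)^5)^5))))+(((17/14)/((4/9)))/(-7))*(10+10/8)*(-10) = 686007942728128038561465991/14419169798626950613476864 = 47.58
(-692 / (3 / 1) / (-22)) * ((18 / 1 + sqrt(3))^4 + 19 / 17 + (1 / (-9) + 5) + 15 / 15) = 2715408 * sqrt(3) / 11 + 5866801258 / 5049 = 1589538.79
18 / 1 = 18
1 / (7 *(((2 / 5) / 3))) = 15 / 14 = 1.07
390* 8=3120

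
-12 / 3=-4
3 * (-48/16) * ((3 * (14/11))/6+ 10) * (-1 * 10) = 10530/11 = 957.27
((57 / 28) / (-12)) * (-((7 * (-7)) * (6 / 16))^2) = 58653 / 1024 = 57.28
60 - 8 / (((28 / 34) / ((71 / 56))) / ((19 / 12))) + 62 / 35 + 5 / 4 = 255901 / 5880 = 43.52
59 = 59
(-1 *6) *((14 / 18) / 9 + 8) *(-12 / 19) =30.64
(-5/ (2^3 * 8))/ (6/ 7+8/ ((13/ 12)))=-91/ 9600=-0.01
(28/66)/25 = 14/825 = 0.02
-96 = -96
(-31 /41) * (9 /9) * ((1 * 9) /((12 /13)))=-1209 /164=-7.37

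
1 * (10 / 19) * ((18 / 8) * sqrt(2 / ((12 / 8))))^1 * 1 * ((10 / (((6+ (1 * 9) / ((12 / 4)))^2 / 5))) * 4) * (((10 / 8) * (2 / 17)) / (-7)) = -2500 * sqrt(3) / 61047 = -0.07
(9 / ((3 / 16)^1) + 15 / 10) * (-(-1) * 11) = 1089 / 2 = 544.50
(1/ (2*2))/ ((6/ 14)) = 0.58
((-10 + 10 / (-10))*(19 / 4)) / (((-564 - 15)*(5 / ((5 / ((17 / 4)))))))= 209 / 9843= 0.02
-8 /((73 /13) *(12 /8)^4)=-1664 /5913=-0.28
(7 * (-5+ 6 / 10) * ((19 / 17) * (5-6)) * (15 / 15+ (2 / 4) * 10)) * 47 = 825132 / 85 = 9707.44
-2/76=-1/38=-0.03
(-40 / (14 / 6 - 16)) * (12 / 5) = 288 / 41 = 7.02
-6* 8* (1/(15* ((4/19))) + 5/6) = -276/5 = -55.20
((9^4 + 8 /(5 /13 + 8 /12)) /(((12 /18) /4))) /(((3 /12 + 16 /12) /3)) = 58171608 /779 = 74674.72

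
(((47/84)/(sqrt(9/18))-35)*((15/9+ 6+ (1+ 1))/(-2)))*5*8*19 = 385700/3-129485*sqrt(2)/63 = 125660.01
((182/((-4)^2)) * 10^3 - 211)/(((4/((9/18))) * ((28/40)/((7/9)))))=13955/9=1550.56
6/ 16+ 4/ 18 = 43/ 72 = 0.60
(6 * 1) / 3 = 2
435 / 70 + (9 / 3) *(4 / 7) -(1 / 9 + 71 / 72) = 3443 / 504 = 6.83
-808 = -808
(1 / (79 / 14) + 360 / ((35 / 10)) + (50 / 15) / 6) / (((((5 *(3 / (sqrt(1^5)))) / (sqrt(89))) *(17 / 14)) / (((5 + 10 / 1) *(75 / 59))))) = 25778350 *sqrt(89) / 237711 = 1023.06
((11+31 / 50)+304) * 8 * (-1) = -63124 / 25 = -2524.96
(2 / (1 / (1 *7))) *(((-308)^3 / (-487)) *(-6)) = -2454321408 / 487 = -5039674.35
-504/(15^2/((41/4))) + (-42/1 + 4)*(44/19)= -2774/25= -110.96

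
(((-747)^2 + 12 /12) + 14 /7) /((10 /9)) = 502210.80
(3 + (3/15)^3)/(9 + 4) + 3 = 5251/1625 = 3.23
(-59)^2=3481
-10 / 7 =-1.43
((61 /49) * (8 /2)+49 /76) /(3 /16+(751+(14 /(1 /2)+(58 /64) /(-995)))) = 166722200 /23097459231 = 0.01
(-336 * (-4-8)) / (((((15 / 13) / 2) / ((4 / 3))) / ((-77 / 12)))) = -896896 / 15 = -59793.07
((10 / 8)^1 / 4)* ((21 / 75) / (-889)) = -1 / 10160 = -0.00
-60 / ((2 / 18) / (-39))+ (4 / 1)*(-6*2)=21012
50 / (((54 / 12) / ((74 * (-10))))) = -74000 / 9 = -8222.22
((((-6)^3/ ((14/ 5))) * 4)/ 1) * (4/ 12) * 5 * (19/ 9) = -7600/ 7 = -1085.71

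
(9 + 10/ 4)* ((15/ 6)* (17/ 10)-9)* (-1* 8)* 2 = 874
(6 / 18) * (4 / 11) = 4 / 33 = 0.12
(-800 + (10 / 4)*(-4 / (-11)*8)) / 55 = -1744 / 121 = -14.41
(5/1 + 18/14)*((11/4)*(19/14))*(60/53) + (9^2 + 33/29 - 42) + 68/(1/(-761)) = -3892274086/75313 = -51681.30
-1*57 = -57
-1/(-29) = 1/29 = 0.03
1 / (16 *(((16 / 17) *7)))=17 / 1792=0.01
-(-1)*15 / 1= 15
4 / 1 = 4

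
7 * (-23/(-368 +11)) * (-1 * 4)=-92/51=-1.80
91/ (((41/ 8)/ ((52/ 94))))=18928/ 1927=9.82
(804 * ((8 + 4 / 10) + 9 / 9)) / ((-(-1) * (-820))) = -9447 / 1025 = -9.22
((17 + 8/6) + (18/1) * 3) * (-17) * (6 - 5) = -3689/3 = -1229.67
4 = 4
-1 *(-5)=5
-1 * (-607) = 607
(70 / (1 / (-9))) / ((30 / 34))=-714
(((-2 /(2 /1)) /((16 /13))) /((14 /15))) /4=-195 /896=-0.22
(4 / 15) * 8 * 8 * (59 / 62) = 7552 / 465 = 16.24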